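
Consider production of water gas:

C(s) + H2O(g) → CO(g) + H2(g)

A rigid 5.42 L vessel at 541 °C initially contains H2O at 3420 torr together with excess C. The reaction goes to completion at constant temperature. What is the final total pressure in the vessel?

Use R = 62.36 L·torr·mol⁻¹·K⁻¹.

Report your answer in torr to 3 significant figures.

Rigid vessel, constant T ⇒ P scales with total gas moles (1 → 2).
P_final = (2/1) × 3420 = 6840 torr

6840 torr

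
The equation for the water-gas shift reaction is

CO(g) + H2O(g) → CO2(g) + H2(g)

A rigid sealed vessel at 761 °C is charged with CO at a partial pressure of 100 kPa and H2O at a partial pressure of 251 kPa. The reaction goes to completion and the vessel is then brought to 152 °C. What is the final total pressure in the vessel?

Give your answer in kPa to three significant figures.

With V and T fixed, P_i ∝ n_i, so the mole ratios apply directly to partial pressures at 761 °C.
P(H2O) required for 100 kPa of CO = (1/1) × 100 = 100.0 kPa; available 251 kPa, so CO is limiting.
P(H2O) remaining = 251 − (1/1) × 100 = 151.0 kPa
P(gaseous products) = (1+1)/1 × 100 = 200.0 kPa
P_total at 761 °C = 151.0 + 200.0 = 351.0 kPa
Scaling to 152 °C: P = 351.0 × 425.15/1034.15 = 144.3 kPa

144 kPa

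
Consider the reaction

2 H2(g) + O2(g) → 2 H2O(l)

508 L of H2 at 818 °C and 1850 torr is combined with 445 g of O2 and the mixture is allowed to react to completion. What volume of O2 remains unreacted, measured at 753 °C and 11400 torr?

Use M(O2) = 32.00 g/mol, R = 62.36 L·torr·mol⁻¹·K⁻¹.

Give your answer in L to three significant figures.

39.3 L

n(H2) = PV/RT = (1850 × 508) / (62.36 × 1091.15) = 13.81 mol
n(O2) = 445 / 32.00 = 13.91 mol
For 13.81 mol H2, stoichiometry requires (1/2) × 13.81 = 6.905 mol O2; 13.91 mol is available, so H2 is limiting.
n(O2) consumed = (1/2) × 13.81 = 6.905 mol; remaining = 13.91 − 6.905 = 7.005 mol
V(O2) = nRT/P = 7.005 × 62.36 × 1026.15 / 11400 = 39.32 L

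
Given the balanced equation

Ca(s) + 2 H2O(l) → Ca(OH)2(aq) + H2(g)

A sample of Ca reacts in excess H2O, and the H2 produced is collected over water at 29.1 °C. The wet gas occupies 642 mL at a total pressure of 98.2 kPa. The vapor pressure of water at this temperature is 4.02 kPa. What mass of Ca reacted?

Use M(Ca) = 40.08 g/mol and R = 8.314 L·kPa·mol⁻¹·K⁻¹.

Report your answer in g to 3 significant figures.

0.964 g

P(H2) = 98.2 − 4.02 = 94.18 kPa
n(H2) = PV/RT = (94.18 × 0.6420) / (8.314 × 302.25) = 0.02406 mol
n(Ca) = (1/1) × 0.02406 = 0.02406 mol
m(Ca) = 0.02406 × 40.08 = 0.9643 g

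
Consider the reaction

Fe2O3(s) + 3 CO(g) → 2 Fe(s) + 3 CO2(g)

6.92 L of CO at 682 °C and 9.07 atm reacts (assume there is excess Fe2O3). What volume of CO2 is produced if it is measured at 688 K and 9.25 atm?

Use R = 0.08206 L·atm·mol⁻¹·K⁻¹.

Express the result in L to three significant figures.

4.89 L

n(CO) = PV/RT = (9.07 × 6.92) / (0.08206 × 955.15) = 0.8008 mol
n(CO2) = (3/3) × 0.8008 = 0.8008 mol
V = nRT/P = 0.8008 × 0.08206 × 688 / 9.25 = 4.888 L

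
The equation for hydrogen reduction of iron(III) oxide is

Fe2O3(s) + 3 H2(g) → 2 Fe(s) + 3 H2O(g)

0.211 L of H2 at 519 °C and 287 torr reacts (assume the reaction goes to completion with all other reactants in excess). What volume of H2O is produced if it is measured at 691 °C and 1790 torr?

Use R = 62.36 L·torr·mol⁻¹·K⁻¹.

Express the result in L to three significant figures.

n(H2) = PV/RT = (287 × 0.211) / (62.36 × 792.15) = 0.001226 mol
n(H2O) = (3/3) × 0.001226 = 0.001226 mol
V = nRT/P = 0.001226 × 62.36 × 964.15 / 1790 = 0.04118 L

0.0412 L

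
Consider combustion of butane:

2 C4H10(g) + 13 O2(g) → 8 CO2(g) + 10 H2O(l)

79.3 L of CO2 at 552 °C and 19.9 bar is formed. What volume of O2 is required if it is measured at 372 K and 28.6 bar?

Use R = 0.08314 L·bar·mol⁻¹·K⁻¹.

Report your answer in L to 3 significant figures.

n(CO2) = PV/RT = (19.9 × 79.3) / (0.08314 × 825.15) = 23.00 mol
n(O2) = (13/8) × 23.00 = 37.38 mol
V = nRT/P = 37.38 × 0.08314 × 372 / 28.6 = 40.42 L

40.4 L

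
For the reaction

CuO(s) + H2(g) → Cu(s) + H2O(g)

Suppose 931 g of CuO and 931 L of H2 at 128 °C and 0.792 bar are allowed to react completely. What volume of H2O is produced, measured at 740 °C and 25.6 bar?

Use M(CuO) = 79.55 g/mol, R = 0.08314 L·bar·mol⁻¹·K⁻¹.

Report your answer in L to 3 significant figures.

n(CuO) = 931 / 79.55 = 11.70 mol
n(H2) = PV/RT = (0.792 × 931) / (0.08314 × 401.15) = 22.11 mol
For 11.70 mol CuO, stoichiometry requires (1/1) × 11.70 = 11.70 mol H2; 22.11 mol is available, so CuO is limiting.
n(H2O) = (1/1) × 11.70 = 11.70 mol
V(H2O) = nRT/P = 11.70 × 0.08314 × 1013.15 / 25.6 = 38.50 L

38.5 L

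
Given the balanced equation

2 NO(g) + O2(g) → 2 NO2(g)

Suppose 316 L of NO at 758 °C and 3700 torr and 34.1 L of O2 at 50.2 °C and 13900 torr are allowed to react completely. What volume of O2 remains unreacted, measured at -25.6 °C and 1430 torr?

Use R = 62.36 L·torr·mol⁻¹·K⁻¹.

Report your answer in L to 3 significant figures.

n(NO) = PV/RT = (3700 × 316) / (62.36 × 1031.15) = 18.18 mol
n(O2) = PV/RT = (13900 × 34.1) / (62.36 × 323.35) = 23.51 mol
For 18.18 mol NO, stoichiometry requires (1/2) × 18.18 = 9.090 mol O2; 23.51 mol is available, so NO is limiting.
n(O2) consumed = (1/2) × 18.18 = 9.090 mol; remaining = 23.51 − 9.090 = 14.42 mol
V(O2) = nRT/P = 14.42 × 62.36 × 247.55 / 1430 = 155.7 L

156 L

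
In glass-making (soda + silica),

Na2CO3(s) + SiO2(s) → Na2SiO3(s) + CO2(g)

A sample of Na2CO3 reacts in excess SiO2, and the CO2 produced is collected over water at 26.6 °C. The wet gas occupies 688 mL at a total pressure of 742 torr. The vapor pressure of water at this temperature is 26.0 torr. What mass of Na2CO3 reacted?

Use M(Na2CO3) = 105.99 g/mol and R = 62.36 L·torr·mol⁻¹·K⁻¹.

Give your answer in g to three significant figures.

P(CO2) = 742 − 26.0 = 716.0 torr
n(CO2) = PV/RT = (716.0 × 0.6880) / (62.36 × 299.75) = 0.02635 mol
n(Na2CO3) = (1/1) × 0.02635 = 0.02635 mol
m(Na2CO3) = 0.02635 × 105.99 = 2.793 g

2.79 g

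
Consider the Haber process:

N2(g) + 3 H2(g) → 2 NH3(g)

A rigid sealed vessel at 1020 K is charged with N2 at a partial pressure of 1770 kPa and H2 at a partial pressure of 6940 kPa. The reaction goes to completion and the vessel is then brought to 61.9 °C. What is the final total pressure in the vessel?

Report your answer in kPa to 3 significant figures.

1700 kPa

At constant V, partial pressures at 1020 K are proportional to moles, so apply stoichiometry directly to pressures.
P(H2) required for 1770 kPa of N2 = (3/1) × 1770 = 5310 kPa; available 6940 kPa, so N2 is limiting.
P(H2) remaining = 6940 − (3/1) × 1770 = 1630 kPa
P(gaseous products) = (2)/1 × 1770 = 3540 kPa
P_total at 1020 K = 1630 + 3540 = 5170 kPa
Scaling to 61.9 °C: P = 5170 × 335.05/1020 = 1698 kPa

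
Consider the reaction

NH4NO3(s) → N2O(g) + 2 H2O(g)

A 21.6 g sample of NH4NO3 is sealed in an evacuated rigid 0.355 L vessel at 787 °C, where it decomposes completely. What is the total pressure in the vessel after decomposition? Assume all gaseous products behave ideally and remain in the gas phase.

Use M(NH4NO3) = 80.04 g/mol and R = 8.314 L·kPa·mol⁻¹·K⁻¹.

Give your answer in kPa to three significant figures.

n(NH4NO3) = 21.6 / 80.04 = 0.2699 mol
n(gas produced) = (3/1) × 0.2699 = 0.8097 mol
P = nRT/V = 0.8097 × 8.314 × 1060.15 / 0.355 = 20100 kPa

20100 kPa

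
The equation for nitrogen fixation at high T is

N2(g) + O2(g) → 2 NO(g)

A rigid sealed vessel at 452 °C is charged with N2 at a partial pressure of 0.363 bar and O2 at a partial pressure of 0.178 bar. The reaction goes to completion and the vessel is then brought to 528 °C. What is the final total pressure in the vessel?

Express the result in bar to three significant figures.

Because the vessel is rigid and T is held at 452 °C, work the stoichiometry in partial pressures (P_i = n_iRT/V).
P(O2) required for 0.363 bar of N2 = (1/1) × 0.363 = 0.3630 bar; available 0.178 bar, so O2 is limiting.
P(N2) remaining = 0.363 − (1/1) × 0.178 = 0.1850 bar
P(gaseous products) = (2)/1 × 0.178 = 0.3560 bar
P_total at 452 °C = 0.1850 + 0.3560 = 0.5410 bar
Scaling to 528 °C: P = 0.5410 × 801.15/725.15 = 0.5977 bar

0.598 bar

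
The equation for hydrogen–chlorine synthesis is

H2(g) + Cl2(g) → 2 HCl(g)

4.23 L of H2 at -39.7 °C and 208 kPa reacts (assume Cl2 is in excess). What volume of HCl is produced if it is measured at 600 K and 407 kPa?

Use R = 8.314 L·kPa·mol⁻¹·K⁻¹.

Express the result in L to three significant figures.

n(H2) = PV/RT = (208 × 4.23) / (8.314 × 233.45) = 0.4533 mol
n(HCl) = (2/1) × 0.4533 = 0.9066 mol
V = nRT/P = 0.9066 × 8.314 × 600 / 407 = 11.11 L

11.1 L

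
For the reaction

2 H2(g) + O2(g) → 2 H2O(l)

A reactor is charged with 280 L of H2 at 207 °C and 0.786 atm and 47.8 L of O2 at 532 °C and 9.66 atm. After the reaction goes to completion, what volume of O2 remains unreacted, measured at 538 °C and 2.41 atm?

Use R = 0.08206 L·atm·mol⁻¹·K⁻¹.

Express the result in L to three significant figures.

116 L

n(H2) = PV/RT = (0.786 × 280) / (0.08206 × 480.15) = 5.586 mol
n(O2) = PV/RT = (9.66 × 47.8) / (0.08206 × 805.15) = 6.989 mol
For 5.586 mol H2, stoichiometry requires (1/2) × 5.586 = 2.793 mol O2; 6.989 mol is available, so H2 is limiting.
n(O2) consumed = (1/2) × 5.586 = 2.793 mol; remaining = 6.989 − 2.793 = 4.196 mol
V(O2) = nRT/P = 4.196 × 0.08206 × 811.15 / 2.41 = 115.9 L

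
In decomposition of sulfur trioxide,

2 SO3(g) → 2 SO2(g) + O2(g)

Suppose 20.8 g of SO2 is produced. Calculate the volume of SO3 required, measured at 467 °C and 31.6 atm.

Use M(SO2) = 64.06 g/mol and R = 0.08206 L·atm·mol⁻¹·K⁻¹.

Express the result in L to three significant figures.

0.624 L

n(SO2) = 20.80 / 64.06 = 0.3247 mol
n(SO3) = (2/2) × 0.3247 = 0.3247 mol
V = nRT/P = 0.3247 × 0.08206 × 740.15 / 31.6 = 0.6241 L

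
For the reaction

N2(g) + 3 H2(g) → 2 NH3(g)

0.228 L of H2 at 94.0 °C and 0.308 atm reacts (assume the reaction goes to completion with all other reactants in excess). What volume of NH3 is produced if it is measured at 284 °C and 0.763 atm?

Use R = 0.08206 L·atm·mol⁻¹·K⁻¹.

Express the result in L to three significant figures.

0.0931 L

n(H2) = PV/RT = (0.308 × 0.228) / (0.08206 × 367.15) = 0.002331 mol
n(NH3) = (2/3) × 0.002331 = 0.001554 mol
V = nRT/P = 0.001554 × 0.08206 × 557.15 / 0.763 = 0.09312 L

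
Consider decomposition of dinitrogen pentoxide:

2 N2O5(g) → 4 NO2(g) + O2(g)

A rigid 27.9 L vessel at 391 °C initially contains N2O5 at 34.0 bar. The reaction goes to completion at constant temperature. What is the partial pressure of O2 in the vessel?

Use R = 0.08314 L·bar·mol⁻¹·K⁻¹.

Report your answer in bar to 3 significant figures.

17.0 bar

n(N2O5)₀ = PV/RT = (34.0 × 27.9) / (0.08314 × 664.15) = 17.18 mol
n(O2) = (1/2) × 17.18 = 8.590 mol
P(O2) = nRT/V = 8.590 × 0.08314 × 664.15 / 27.9 = 17.00 bar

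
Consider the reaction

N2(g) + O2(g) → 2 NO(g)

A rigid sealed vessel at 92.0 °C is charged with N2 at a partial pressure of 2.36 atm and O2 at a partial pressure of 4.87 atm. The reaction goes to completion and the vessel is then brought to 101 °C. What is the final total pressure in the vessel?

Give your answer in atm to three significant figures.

7.41 atm

At constant V, partial pressures at 92.0 °C are proportional to moles, so apply stoichiometry directly to pressures.
P(O2) required for 2.36 atm of N2 = (1/1) × 2.36 = 2.360 atm; available 4.87 atm, so N2 is limiting.
P(O2) remaining = 4.87 − (1/1) × 2.36 = 2.510 atm
P(gaseous products) = (2)/1 × 2.36 = 4.720 atm
P_total at 92.0 °C = 2.510 + 4.720 = 7.230 atm
Scaling to 101 °C: P = 7.230 × 374.15/365.15 = 7.408 atm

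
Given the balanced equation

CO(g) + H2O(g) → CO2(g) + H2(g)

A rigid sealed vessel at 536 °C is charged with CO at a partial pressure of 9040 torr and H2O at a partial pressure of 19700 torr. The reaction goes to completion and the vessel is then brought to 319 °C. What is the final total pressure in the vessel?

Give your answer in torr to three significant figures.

Because the vessel is rigid and T is held at 536 °C, work the stoichiometry in partial pressures (P_i = n_iRT/V).
P(H2O) required for 9040 torr of CO = (1/1) × 9040 = 9040 torr; available 19700 torr, so CO is limiting.
P(H2O) remaining = 19700 − (1/1) × 9040 = 10660 torr
P(gaseous products) = (1+1)/1 × 9040 = 18080 torr
P_total at 536 °C = 10660 + 18080 = 28740 torr
Scaling to 319 °C: P = 28740 × 592.15/809.15 = 21030 torr

21000 torr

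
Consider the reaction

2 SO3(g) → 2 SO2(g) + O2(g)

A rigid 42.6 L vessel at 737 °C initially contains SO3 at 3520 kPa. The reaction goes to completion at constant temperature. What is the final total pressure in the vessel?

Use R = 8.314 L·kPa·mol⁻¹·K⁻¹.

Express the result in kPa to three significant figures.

At constant T and V, P ∝ n(gas): 2 mol gas → 3 mol gas.
P_final = (3/2) × 3520 = 5280 kPa

5280 kPa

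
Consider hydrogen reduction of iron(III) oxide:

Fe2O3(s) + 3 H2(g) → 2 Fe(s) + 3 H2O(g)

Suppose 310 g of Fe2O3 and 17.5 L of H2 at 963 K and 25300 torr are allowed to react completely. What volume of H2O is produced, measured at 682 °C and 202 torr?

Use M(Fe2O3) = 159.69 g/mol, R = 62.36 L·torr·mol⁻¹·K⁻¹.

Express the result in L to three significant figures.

1720 L

n(Fe2O3) = 310 / 159.69 = 1.941 mol
n(H2) = PV/RT = (25300 × 17.5) / (62.36 × 963) = 7.373 mol
For 1.941 mol Fe2O3, stoichiometry requires (3/1) × 1.941 = 5.823 mol H2; 7.373 mol is available, so Fe2O3 is limiting.
n(H2O) = (3/1) × 1.941 = 5.823 mol
V(H2O) = nRT/P = 5.823 × 62.36 × 955.15 / 202 = 1717 L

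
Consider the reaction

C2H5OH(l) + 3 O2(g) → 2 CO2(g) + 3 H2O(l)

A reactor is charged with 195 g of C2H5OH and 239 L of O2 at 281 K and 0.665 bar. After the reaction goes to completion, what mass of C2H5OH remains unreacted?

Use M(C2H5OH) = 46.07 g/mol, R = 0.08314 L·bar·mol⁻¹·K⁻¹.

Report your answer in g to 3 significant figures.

n(C2H5OH) = 195 / 46.07 = 4.233 mol
n(O2) = PV/RT = (0.665 × 239) / (0.08314 × 281) = 6.803 mol
For 4.233 mol C2H5OH, stoichiometry requires (3/1) × 4.233 = 12.70 mol O2; 6.803 mol is available, so O2 is limiting.
n(C2H5OH) consumed = (1/3) × 6.803 = 2.268 mol; remaining = 4.233 − 2.268 = 1.965 mol
m(C2H5OH) = 1.965 × 46.07 = 90.53 g

90.5 g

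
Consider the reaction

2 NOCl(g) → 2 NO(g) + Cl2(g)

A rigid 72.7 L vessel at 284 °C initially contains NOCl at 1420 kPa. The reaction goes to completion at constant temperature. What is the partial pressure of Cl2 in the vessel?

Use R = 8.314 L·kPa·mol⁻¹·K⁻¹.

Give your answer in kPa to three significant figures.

710 kPa

n(NOCl)₀ = PV/RT = (1420 × 72.7) / (8.314 × 557.15) = 22.29 mol
n(Cl2) = (1/2) × 22.29 = 11.14 mol
P(Cl2) = nRT/V = 11.14 × 8.314 × 557.15 / 72.7 = 709.8 kPa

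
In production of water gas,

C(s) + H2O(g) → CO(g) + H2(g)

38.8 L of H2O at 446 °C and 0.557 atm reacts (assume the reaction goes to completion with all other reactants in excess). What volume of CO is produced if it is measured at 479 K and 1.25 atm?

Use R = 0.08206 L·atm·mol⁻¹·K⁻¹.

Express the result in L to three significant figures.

n(H2O) = PV/RT = (0.557 × 38.8) / (0.08206 × 719.15) = 0.3662 mol
n(CO) = (1/1) × 0.3662 = 0.3662 mol
V = nRT/P = 0.3662 × 0.08206 × 479 / 1.25 = 11.52 L

11.5 L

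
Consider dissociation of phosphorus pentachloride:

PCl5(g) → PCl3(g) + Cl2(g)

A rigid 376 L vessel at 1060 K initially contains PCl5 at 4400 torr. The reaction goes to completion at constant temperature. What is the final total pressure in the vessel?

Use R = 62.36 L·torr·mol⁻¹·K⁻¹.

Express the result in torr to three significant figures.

8800 torr

Rigid vessel, constant T ⇒ P scales with total gas moles (1 → 2).
P_final = (2/1) × 4400 = 8800 torr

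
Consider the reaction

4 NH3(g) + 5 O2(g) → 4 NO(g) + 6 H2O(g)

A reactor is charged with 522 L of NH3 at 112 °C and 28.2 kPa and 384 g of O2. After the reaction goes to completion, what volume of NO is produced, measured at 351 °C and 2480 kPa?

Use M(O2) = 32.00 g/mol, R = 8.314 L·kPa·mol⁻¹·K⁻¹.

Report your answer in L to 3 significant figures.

9.62 L

n(NH3) = PV/RT = (28.2 × 522) / (8.314 × 385.15) = 4.597 mol
n(O2) = 384 / 32.00 = 12.00 mol
For 4.597 mol NH3, stoichiometry requires (5/4) × 4.597 = 5.746 mol O2; 12.00 mol is available, so NH3 is limiting.
n(NO) = (4/4) × 4.597 = 4.597 mol
V(NO) = nRT/P = 4.597 × 8.314 × 624.15 / 2480 = 9.619 L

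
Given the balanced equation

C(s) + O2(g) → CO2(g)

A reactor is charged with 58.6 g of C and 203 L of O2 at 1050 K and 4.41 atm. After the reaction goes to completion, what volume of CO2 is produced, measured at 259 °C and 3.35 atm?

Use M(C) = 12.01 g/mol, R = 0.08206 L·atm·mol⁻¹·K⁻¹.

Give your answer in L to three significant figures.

n(C) = 58.6 / 12.01 = 4.879 mol
n(O2) = PV/RT = (4.41 × 203) / (0.08206 × 1050) = 10.39 mol
For 4.879 mol C, stoichiometry requires (1/1) × 4.879 = 4.879 mol O2; 10.39 mol is available, so C is limiting.
n(CO2) = (1/1) × 4.879 = 4.879 mol
V(CO2) = nRT/P = 4.879 × 0.08206 × 532.15 / 3.35 = 63.60 L

63.6 L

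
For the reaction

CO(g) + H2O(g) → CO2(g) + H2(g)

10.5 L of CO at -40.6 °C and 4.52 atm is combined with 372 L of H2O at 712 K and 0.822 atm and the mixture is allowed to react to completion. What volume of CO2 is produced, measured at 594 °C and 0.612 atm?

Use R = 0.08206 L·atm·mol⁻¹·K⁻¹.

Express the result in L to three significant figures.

n(CO) = PV/RT = (4.52 × 10.5) / (0.08206 × 232.55) = 2.487 mol
n(H2O) = PV/RT = (0.822 × 372) / (0.08206 × 712) = 5.234 mol
For 2.487 mol CO, stoichiometry requires (1/1) × 2.487 = 2.487 mol H2O; 5.234 mol is available, so CO is limiting.
n(CO2) = (1/1) × 2.487 = 2.487 mol
V(CO2) = nRT/P = 2.487 × 0.08206 × 867.15 / 0.612 = 289.2 L

289 L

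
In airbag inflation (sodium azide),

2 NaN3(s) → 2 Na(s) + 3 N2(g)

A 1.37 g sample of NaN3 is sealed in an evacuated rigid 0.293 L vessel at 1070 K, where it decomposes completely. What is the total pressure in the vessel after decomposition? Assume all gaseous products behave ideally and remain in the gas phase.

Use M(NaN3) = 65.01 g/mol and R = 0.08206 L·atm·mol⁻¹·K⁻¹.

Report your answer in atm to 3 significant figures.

n(NaN3) = 1.37 / 65.01 = 0.02107 mol
n(gas produced) = (3/2) × 0.02107 = 0.03160 mol
P = nRT/V = 0.03160 × 0.08206 × 1070 / 0.293 = 9.470 atm

9.47 atm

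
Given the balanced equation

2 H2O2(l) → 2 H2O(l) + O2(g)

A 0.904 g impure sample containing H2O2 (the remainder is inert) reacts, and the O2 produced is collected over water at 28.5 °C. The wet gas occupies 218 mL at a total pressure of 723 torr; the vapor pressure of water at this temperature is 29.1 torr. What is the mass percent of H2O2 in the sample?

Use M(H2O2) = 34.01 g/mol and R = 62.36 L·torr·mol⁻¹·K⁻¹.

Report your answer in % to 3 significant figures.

60.5 %

P(O2) = 723 − 29.1 = 693.9 torr
n(O2) = PV/RT = (693.9 × 0.2180) / (62.36 × 301.65) = 0.008042 mol
n(H2O2) = (2/1) × 0.008042 = 0.01608 mol
m(H2O2) = 0.01608 × 34.01 = 0.5469 g
%H2O2 = 0.5469 / 0.904 × 100 = 60.50%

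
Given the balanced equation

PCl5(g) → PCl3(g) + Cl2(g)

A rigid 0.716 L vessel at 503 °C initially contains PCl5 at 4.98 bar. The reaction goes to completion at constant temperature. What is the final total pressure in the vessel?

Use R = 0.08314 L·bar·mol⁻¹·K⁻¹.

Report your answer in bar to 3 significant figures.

Since T and V are fixed, P_final/P_initial = n_final/n_initial = 2/1.
P_final = (2/1) × 4.98 = 9.960 bar

9.96 bar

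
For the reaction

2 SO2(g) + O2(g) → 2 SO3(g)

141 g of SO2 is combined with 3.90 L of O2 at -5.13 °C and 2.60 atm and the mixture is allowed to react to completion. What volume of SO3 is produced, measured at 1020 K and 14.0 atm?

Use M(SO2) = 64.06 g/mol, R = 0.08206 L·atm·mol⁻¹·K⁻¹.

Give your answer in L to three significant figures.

5.51 L

n(SO2) = 141 / 64.06 = 2.201 mol
n(O2) = PV/RT = (2.60 × 3.90) / (0.08206 × 268.02) = 0.4610 mol
For 2.201 mol SO2, stoichiometry requires (1/2) × 2.201 = 1.101 mol O2; 0.4610 mol is available, so O2 is limiting.
n(SO3) = (2/1) × 0.4610 = 0.9220 mol
V(SO3) = nRT/P = 0.9220 × 0.08206 × 1020 / 14.0 = 5.512 L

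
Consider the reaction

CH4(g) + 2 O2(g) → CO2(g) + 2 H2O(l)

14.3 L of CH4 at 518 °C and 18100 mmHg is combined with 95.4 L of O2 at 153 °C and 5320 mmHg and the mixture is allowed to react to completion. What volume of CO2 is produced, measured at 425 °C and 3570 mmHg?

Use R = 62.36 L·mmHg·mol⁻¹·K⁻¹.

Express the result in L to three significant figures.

n(CH4) = PV/RT = (18100 × 14.3) / (62.36 × 791.15) = 5.246 mol
n(O2) = PV/RT = (5320 × 95.4) / (62.36 × 426.15) = 19.10 mol
For 5.246 mol CH4, stoichiometry requires (2/1) × 5.246 = 10.49 mol O2; 19.10 mol is available, so CH4 is limiting.
n(CO2) = (1/1) × 5.246 = 5.246 mol
V(CO2) = nRT/P = 5.246 × 62.36 × 698.15 / 3570 = 63.98 L

64.0 L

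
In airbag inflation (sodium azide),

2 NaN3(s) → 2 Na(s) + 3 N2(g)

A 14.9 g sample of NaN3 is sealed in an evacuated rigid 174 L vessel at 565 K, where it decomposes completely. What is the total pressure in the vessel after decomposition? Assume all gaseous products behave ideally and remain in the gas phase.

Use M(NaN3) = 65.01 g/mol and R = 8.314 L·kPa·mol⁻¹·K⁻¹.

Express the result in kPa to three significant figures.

n(NaN3) = 14.9 / 65.01 = 0.2292 mol
n(gas produced) = (3/2) × 0.2292 = 0.3438 mol
P = nRT/V = 0.3438 × 8.314 × 565 / 174 = 9.281 kPa

9.28 kPa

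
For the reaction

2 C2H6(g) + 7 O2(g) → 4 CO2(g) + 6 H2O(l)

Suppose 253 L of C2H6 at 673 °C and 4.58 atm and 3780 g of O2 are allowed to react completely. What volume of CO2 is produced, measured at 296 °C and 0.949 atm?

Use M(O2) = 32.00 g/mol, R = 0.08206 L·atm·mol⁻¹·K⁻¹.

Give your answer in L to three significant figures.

n(C2H6) = PV/RT = (4.58 × 253) / (0.08206 × 946.15) = 14.92 mol
n(O2) = 3780 / 32.00 = 118.1 mol
For 14.92 mol C2H6, stoichiometry requires (7/2) × 14.92 = 52.22 mol O2; 118.1 mol is available, so C2H6 is limiting.
n(CO2) = (4/2) × 14.92 = 29.84 mol
V(CO2) = nRT/P = 29.84 × 0.08206 × 569.15 / 0.949 = 1469 L

1470 L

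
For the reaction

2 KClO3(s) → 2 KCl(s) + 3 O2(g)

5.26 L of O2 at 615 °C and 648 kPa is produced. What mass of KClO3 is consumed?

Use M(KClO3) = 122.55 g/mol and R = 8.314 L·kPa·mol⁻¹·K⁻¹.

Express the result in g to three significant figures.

n(O2) = PV/RT = (648 × 5.26) / (8.314 × 888.15) = 0.4616 mol
n(KClO3) = (2/3) × 0.4616 = 0.3077 mol
m(KClO3) = 0.3077 × 122.55 = 37.71 g

37.7 g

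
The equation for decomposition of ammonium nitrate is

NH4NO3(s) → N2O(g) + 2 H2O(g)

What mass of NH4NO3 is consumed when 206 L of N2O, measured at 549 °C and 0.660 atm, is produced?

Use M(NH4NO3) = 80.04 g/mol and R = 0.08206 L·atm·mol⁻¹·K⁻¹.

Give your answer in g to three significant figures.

n(N2O) = PV/RT = (0.660 × 206) / (0.08206 × 822.15) = 2.015 mol
n(NH4NO3) = (1/1) × 2.015 = 2.015 mol
m(NH4NO3) = 2.015 × 80.04 = 161.3 g

161 g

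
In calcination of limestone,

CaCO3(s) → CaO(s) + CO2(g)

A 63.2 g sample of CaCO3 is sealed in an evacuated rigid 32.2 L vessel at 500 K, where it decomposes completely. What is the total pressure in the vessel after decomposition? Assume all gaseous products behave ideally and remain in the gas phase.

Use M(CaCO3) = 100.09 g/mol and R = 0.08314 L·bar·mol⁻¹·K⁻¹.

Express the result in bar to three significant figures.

0.815 bar

n(CaCO3) = 63.2 / 100.09 = 0.6314 mol
n(gas produced) = (1/1) × 0.6314 = 0.6314 mol
P = nRT/V = 0.6314 × 0.08314 × 500 / 32.2 = 0.8151 bar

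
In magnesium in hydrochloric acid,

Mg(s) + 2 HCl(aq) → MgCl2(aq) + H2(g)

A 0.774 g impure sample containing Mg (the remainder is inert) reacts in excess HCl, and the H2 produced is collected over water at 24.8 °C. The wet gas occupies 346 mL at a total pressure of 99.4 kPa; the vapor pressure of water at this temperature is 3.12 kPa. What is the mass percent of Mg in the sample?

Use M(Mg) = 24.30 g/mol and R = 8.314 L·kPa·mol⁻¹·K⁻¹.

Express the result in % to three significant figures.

P(H2) = 99.4 − 3.12 = 96.28 kPa
n(H2) = PV/RT = (96.28 × 0.3460) / (8.314 × 297.95) = 0.01345 mol
n(Mg) = (1/1) × 0.01345 = 0.01345 mol
m(Mg) = 0.01345 × 24.30 = 0.3268 g
%Mg = 0.3268 / 0.774 × 100 = 42.22%

42.2 %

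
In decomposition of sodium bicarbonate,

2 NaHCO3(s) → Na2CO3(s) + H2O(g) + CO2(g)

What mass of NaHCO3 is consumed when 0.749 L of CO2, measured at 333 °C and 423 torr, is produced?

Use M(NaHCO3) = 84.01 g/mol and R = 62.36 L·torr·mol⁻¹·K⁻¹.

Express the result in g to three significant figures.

1.41 g

n(CO2) = PV/RT = (423 × 0.749) / (62.36 × 606.15) = 0.008382 mol
n(NaHCO3) = (2/1) × 0.008382 = 0.01676 mol
m(NaHCO3) = 0.01676 × 84.01 = 1.408 g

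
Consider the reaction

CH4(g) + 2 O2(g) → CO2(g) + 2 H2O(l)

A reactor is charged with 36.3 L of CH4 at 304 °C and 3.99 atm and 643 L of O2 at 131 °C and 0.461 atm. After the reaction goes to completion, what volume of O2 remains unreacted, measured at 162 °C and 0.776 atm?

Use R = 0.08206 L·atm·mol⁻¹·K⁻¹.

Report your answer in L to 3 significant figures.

n(CH4) = PV/RT = (3.99 × 36.3) / (0.08206 × 577.15) = 3.058 mol
n(O2) = PV/RT = (0.461 × 643) / (0.08206 × 404.15) = 8.938 mol
For 3.058 mol CH4, stoichiometry requires (2/1) × 3.058 = 6.116 mol O2; 8.938 mol is available, so CH4 is limiting.
n(O2) consumed = (2/1) × 3.058 = 6.116 mol; remaining = 8.938 − 6.116 = 2.822 mol
V(O2) = nRT/P = 2.822 × 0.08206 × 435.15 / 0.776 = 129.9 L

130 L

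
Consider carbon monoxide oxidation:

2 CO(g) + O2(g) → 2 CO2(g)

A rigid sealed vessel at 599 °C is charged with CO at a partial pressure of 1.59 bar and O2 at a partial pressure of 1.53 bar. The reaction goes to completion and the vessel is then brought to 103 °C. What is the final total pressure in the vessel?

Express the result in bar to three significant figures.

Because the vessel is rigid and T is held at 599 °C, work the stoichiometry in partial pressures (P_i = n_iRT/V).
P(O2) required for 1.59 bar of CO = (1/2) × 1.59 = 0.7950 bar; available 1.53 bar, so CO is limiting.
P(O2) remaining = 1.53 − (1/2) × 1.59 = 0.7350 bar
P(gaseous products) = (2)/2 × 1.59 = 1.590 bar
P_total at 599 °C = 0.7350 + 1.590 = 2.325 bar
Scaling to 103 °C: P = 2.325 × 376.15/872.15 = 1.003 bar

1.00 bar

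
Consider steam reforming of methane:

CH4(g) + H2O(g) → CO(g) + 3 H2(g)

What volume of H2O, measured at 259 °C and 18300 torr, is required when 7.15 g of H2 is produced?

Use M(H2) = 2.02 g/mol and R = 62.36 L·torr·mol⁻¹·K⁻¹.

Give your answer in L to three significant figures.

n(H2) = 7.150 / 2.02 = 3.540 mol
n(H2O) = (1/3) × 3.540 = 1.180 mol
V = nRT/P = 1.180 × 62.36 × 532.15 / 18300 = 2.140 L

2.14 L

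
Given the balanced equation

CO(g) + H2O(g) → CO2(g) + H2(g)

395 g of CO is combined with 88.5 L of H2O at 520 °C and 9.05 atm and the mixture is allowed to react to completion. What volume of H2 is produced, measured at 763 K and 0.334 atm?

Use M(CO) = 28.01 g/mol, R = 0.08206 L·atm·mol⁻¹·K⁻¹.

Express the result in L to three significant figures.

n(CO) = 395 / 28.01 = 14.10 mol
n(H2O) = PV/RT = (9.05 × 88.5) / (0.08206 × 793.15) = 12.31 mol
For 14.10 mol CO, stoichiometry requires (1/1) × 14.10 = 14.10 mol H2O; 12.31 mol is available, so H2O is limiting.
n(H2) = (1/1) × 12.31 = 12.31 mol
V(H2) = nRT/P = 12.31 × 0.08206 × 763 / 0.334 = 2308 L

2310 L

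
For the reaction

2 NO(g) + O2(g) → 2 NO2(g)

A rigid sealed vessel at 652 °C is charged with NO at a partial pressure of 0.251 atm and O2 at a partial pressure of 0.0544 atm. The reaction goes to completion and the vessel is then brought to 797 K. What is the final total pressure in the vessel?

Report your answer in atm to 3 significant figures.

At constant V, partial pressures at 652 °C are proportional to moles, so apply stoichiometry directly to pressures.
P(O2) required for 0.251 atm of NO = (1/2) × 0.251 = 0.1255 atm; available 0.0544 atm, so O2 is limiting.
P(NO) remaining = 0.251 − (2/1) × 0.0544 = 0.1422 atm
P(gaseous products) = (2)/1 × 0.0544 = 0.1088 atm
P_total at 652 °C = 0.1422 + 0.1088 = 0.2510 atm
Scaling to 797 K: P = 0.2510 × 797/925.15 = 0.2162 atm

0.216 atm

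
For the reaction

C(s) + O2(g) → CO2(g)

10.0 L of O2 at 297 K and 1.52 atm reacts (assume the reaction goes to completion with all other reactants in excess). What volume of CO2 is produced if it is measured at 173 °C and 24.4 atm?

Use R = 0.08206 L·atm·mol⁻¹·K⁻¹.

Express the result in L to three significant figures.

0.936 L

n(O2) = PV/RT = (1.52 × 10.0) / (0.08206 × 297) = 0.6237 mol
n(CO2) = (1/1) × 0.6237 = 0.6237 mol
V = nRT/P = 0.6237 × 0.08206 × 446.15 / 24.4 = 0.9358 L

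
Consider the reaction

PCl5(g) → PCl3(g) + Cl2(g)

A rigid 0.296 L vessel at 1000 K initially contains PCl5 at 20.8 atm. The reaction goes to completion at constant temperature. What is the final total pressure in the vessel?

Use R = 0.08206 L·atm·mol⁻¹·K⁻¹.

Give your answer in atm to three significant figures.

41.6 atm

Rigid vessel, constant T ⇒ P scales with total gas moles (1 → 2).
P_final = (2/1) × 20.8 = 41.60 atm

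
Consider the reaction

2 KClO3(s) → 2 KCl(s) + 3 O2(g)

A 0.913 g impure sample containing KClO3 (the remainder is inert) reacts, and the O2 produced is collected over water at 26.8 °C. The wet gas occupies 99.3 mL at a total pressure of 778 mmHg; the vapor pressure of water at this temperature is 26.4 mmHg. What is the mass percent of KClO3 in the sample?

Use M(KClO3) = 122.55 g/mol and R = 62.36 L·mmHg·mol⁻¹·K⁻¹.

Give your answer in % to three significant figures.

P(O2) = 778 − 26.4 = 751.6 mmHg
n(O2) = PV/RT = (751.6 × 0.09930) / (62.36 × 299.95) = 0.003990 mol
n(KClO3) = (2/3) × 0.003990 = 0.002660 mol
m(KClO3) = 0.002660 × 122.55 = 0.3260 g
%KClO3 = 0.3260 / 0.913 × 100 = 35.71%

35.7 %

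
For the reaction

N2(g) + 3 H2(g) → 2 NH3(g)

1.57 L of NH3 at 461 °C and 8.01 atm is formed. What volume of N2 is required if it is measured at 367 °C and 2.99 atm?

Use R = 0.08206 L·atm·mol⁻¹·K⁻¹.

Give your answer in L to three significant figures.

n(NH3) = PV/RT = (8.01 × 1.57) / (0.08206 × 734.15) = 0.2087 mol
n(N2) = (1/2) × 0.2087 = 0.1043 mol
V = nRT/P = 0.1043 × 0.08206 × 640.15 / 2.99 = 1.832 L

1.83 L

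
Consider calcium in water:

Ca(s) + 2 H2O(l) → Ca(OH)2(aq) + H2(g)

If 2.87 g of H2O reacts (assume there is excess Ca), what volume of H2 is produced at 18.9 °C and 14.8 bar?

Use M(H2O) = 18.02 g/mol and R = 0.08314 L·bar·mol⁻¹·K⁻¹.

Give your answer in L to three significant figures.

0.131 L

n(H2O) = 2.870 / 18.02 = 0.1593 mol
n(H2) = (1/2) × 0.1593 = 0.07965 mol
V = nRT/P = 0.07965 × 0.08314 × 292.05 / 14.8 = 0.1307 L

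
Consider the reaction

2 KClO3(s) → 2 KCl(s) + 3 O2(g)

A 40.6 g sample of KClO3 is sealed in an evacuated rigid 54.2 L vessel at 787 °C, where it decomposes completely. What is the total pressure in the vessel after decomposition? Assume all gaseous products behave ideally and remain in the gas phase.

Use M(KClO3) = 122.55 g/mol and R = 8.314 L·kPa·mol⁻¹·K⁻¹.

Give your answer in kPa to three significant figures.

n(KClO3) = 40.6 / 122.55 = 0.3313 mol
n(gas produced) = (3/2) × 0.3313 = 0.4970 mol
P = nRT/V = 0.4970 × 8.314 × 1060.15 / 54.2 = 80.82 kPa

80.8 kPa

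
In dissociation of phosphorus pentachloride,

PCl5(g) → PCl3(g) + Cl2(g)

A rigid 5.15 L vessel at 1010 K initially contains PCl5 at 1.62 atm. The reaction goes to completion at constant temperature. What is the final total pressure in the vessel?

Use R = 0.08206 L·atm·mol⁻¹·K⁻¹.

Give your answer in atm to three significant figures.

At constant T and V, P ∝ n(gas): 1 mol gas → 2 mol gas.
P_final = (2/1) × 1.62 = 3.240 atm

3.24 atm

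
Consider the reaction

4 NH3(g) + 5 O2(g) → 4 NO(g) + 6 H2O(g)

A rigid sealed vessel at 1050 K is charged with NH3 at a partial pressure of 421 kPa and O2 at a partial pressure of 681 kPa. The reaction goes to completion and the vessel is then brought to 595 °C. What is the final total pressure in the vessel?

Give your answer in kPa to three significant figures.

Because the vessel is rigid and T is held at 1050 K, work the stoichiometry in partial pressures (P_i = n_iRT/V).
P(O2) required for 421 kPa of NH3 = (5/4) × 421 = 526.2 kPa; available 681 kPa, so NH3 is limiting.
P(O2) remaining = 681 − (5/4) × 421 = 154.8 kPa
P(gaseous products) = (4+6)/4 × 421 = 1052 kPa
P_total at 1050 K = 154.8 + 1052 = 1207 kPa
Scaling to 595 °C: P = 1207 × 868.15/1050 = 998.0 kPa

998 kPa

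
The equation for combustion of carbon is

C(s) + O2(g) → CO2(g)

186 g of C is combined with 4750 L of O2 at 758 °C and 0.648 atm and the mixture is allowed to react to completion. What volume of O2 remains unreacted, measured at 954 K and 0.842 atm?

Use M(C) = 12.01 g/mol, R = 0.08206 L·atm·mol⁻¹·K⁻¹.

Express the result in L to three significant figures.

n(C) = 186 / 12.01 = 15.49 mol
n(O2) = PV/RT = (0.648 × 4750) / (0.08206 × 1031.15) = 36.38 mol
For 15.49 mol C, stoichiometry requires (1/1) × 15.49 = 15.49 mol O2; 36.38 mol is available, so C is limiting.
n(O2) consumed = (1/1) × 15.49 = 15.49 mol; remaining = 36.38 − 15.49 = 20.89 mol
V(O2) = nRT/P = 20.89 × 0.08206 × 954 / 0.842 = 1942 L

1940 L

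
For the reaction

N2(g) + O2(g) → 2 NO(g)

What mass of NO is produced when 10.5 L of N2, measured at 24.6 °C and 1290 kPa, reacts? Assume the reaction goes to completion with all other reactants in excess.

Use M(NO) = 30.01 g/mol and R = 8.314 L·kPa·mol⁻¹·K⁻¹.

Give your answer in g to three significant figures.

328 g

n(N2) = PV/RT = (1290 × 10.5) / (8.314 × 297.75) = 5.472 mol
n(NO) = (2/1) × 5.472 = 10.94 mol
m(NO) = 10.94 × 30.01 = 328.3 g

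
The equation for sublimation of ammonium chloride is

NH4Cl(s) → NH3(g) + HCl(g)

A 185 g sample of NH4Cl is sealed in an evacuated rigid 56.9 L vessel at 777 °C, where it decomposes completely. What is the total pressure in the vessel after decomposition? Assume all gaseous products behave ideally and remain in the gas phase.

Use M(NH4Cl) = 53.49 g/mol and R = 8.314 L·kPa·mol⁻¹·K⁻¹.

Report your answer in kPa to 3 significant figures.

n(NH4Cl) = 185 / 53.49 = 3.459 mol
n(gas produced) = (2/1) × 3.459 = 6.918 mol
P = nRT/V = 6.918 × 8.314 × 1050.15 / 56.9 = 1062 kPa

1060 kPa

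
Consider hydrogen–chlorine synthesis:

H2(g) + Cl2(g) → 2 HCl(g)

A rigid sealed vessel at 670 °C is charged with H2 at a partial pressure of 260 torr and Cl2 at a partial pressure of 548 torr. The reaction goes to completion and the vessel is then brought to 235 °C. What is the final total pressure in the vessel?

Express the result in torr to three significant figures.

435 torr

Because the vessel is rigid and T is held at 670 °C, work the stoichiometry in partial pressures (P_i = n_iRT/V).
P(Cl2) required for 260 torr of H2 = (1/1) × 260 = 260.0 torr; available 548 torr, so H2 is limiting.
P(Cl2) remaining = 548 − (1/1) × 260 = 288.0 torr
P(gaseous products) = (2)/1 × 260 = 520.0 torr
P_total at 670 °C = 288.0 + 520.0 = 808.0 torr
Scaling to 235 °C: P = 808.0 × 508.15/943.15 = 435.3 torr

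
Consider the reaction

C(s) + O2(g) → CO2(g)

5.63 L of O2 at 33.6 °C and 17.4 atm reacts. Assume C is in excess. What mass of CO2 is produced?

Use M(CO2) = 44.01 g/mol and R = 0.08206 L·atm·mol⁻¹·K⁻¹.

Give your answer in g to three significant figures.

171 g

n(O2) = PV/RT = (17.4 × 5.63) / (0.08206 × 306.75) = 3.892 mol
n(CO2) = (1/1) × 3.892 = 3.892 mol
m(CO2) = 3.892 × 44.01 = 171.3 g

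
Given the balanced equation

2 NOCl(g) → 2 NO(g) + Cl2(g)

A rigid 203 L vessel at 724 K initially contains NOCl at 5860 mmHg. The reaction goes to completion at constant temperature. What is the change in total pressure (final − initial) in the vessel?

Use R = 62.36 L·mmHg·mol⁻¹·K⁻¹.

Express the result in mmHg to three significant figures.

2930 mmHg

Since T and V are fixed, P_final/P_initial = n_final/n_initial = 3/2.
P_final = (3/2) × 5860 = 8790 mmHg; ΔP = 8790 − 5860 = 2930 mmHg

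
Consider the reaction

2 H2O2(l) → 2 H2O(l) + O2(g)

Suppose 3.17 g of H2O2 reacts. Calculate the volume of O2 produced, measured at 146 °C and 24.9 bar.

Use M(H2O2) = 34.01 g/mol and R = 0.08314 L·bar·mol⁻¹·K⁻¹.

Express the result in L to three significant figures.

n(H2O2) = 3.170 / 34.01 = 0.09321 mol
n(O2) = (1/2) × 0.09321 = 0.04661 mol
V = nRT/P = 0.04661 × 0.08314 × 419.15 / 24.9 = 0.06523 L

0.0652 L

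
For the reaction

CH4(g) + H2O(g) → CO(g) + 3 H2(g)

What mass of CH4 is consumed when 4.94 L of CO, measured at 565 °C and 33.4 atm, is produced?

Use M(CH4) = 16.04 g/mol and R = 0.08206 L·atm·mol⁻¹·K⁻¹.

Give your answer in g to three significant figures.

n(CO) = PV/RT = (33.4 × 4.94) / (0.08206 × 838.15) = 2.399 mol
n(CH4) = (1/1) × 2.399 = 2.399 mol
m(CH4) = 2.399 × 16.04 = 38.48 g

38.5 g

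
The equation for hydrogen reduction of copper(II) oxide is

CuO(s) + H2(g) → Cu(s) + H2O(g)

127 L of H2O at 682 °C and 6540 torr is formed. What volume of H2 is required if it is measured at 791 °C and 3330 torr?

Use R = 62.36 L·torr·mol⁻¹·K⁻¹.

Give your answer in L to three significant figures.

n(H2O) = PV/RT = (6540 × 127) / (62.36 × 955.15) = 13.94 mol
n(H2) = (1/1) × 13.94 = 13.94 mol
V = nRT/P = 13.94 × 62.36 × 1064.15 / 3330 = 277.8 L

278 L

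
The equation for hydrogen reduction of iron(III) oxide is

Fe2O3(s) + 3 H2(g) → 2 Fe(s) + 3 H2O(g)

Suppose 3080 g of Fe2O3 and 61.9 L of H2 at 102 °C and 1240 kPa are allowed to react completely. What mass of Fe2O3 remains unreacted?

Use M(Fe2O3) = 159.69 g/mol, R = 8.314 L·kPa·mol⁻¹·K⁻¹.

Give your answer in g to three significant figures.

n(Fe2O3) = 3080 / 159.69 = 19.29 mol
n(H2) = PV/RT = (1240 × 61.9) / (8.314 × 375.15) = 24.61 mol
For 19.29 mol Fe2O3, stoichiometry requires (3/1) × 19.29 = 57.87 mol H2; 24.61 mol is available, so H2 is limiting.
n(Fe2O3) consumed = (1/3) × 24.61 = 8.203 mol; remaining = 19.29 − 8.203 = 11.09 mol
m(Fe2O3) = 11.09 × 159.69 = 1771 g

1770 g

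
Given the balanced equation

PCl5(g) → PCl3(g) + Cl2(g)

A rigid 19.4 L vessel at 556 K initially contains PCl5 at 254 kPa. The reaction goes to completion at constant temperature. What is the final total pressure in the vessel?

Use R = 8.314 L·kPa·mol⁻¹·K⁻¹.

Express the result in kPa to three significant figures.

Rigid vessel, constant T ⇒ P scales with total gas moles (1 → 2).
P_final = (2/1) × 254 = 508.0 kPa

508 kPa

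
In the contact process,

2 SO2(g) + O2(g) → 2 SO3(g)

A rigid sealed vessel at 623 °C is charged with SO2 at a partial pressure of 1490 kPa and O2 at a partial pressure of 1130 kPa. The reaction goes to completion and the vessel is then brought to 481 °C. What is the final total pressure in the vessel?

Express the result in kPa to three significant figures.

At constant V, partial pressures at 623 °C are proportional to moles, so apply stoichiometry directly to pressures.
P(O2) required for 1490 kPa of SO2 = (1/2) × 1490 = 745.0 kPa; available 1130 kPa, so SO2 is limiting.
P(O2) remaining = 1130 − (1/2) × 1490 = 385.0 kPa
P(gaseous products) = (2)/2 × 1490 = 1490 kPa
P_total at 623 °C = 385.0 + 1490 = 1875 kPa
Scaling to 481 °C: P = 1875 × 754.15/896.15 = 1578 kPa

1580 kPa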